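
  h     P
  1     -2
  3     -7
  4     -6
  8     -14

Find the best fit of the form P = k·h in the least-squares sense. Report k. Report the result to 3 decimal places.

Forming XᵀX = [[90]] and XᵀP = [-159]ᵀ gives XᵀX·[k]ᵀ = XᵀP.
Hence k = -159 / 90 ≈ -1.76667.

k = -1.767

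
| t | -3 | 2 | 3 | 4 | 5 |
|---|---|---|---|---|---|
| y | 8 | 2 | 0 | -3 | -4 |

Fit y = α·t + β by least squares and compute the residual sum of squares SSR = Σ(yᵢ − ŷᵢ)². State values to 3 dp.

Compute the Gram sums: Σt·t = 63, Σt = 11, Σ1 = 5.
For Mᵀy: Σt·y = -52, Σy = 3.
So MᵀM·[α, β]ᵀ = Mᵀy: [[63, 11]; [11, 5]]·[α, β]ᵀ = [-52, 3]ᵀ.
Δ = 63·5 − 11² = 194.
α = ((-52)·5 − 11·3)/194 = -293/194; β = (63·3 − 11·(-52))/194 = 761/194.
Residuals: -44/97, 213/194, 59/97, -171/194, -36/97; SSR = 523/194.

SSR = 2.696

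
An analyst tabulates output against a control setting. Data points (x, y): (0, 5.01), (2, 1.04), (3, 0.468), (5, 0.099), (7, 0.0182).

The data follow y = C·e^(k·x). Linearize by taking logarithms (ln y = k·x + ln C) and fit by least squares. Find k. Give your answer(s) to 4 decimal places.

k = -0.7998

Taking logs, ln y = k·x + ln C, so regress ln y on x.
Σx = 17.0000, Σ(x)² = 87.0000, Σln y = -5.4276, Σx·ln y = -41.8069.
Equations: 87.0000·k + 17.0000·ln C = -41.8069;  17.0000·k + 5·ln C = -5.4276.
Δ = 87.0000·5 − (17.0000)² = 146.0000; k = (-41.8069·5 − 17.0000·-5.4276)/146.0000 = -0.79976, ln C = (87.0000·-5.4276 − 17.0000·-41.8069)/146.0000 = 1.63368.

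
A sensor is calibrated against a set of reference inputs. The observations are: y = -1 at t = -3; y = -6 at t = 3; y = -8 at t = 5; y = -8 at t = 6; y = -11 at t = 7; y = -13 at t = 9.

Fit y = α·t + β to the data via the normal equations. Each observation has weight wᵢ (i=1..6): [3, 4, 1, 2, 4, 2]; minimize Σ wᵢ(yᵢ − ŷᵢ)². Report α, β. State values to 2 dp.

α = -0.98, β = -3.50

From the data, Σwᵢ·t·t = 518, Σwᵢ·t = 66, Σwᵢ·1 = 16.
Right-hand side: Σwᵢ·t·y = -741, Σwᵢ·y = -121.
Normal equations: [[518, 66]; [66, 16]]·[α, β]ᵀ = [-741, -121]ᵀ.
Eliminating β: 16·(row 1) − 66·(row 2) gives 3932·α = 16·(-741) − 66·(-121) = -3870, so α = -1935/1966.
Then β = ((-121) − 66·(-1935/1966))/16 = -3443/983.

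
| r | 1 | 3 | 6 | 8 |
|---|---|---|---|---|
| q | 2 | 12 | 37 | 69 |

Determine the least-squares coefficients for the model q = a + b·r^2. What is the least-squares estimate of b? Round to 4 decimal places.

The normal system MᵀM·[a, b]ᵀ = Mᵀq is [[4, 110]; [110, 5474]]·[a, b]ᵀ = [120, 5858]ᵀ.
det = 4·5474 − 110² = 9796.
a = (120·5474 − 110·5858)/9796 = 3125/2449; b = (4·5858 − 110·120)/9796 = 2558/2449.

b = 1.0445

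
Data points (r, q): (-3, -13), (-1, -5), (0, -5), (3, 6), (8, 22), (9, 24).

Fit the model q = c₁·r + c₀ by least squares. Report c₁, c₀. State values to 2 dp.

c₁ = 3.10, c₀ = -3.45

From the data, Σr·r = 164, Σr = 16, Σ1 = 6.
Right-hand side: Σr·q = 454, Σq = 29.
Normal equations: [[164, 16]; [16, 6]]·[c₁, c₀]ᵀ = [454, 29]ᵀ.
Determinant 164·6 − 16² = 728.
c₁ = (454·6 − 16·29)/728 = 565/182; c₀ = (164·29 − 16·454)/728 = -627/182.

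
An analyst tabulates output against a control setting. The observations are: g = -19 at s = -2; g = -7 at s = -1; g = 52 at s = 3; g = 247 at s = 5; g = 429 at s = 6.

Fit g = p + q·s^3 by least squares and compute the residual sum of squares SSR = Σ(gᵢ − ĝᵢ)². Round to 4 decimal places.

From the data, Σ1 = 5, Σs^3 = 359, Σs^3·s^3 = 63075.
Right-hand side: Σg = 702, Σs^3·g = 125102.
Normal equations: [[5, 359]; [359, 63075]]·[p, q]ᵀ = [702, 125102]ᵀ.
Eliminating q: 63075·(row 1) − 359·(row 2) gives 186494·p = 63075·702 − 359·125102 = -632968, so p = -45212/13321.
Then q = (125102 − 359·(-45212/13321))/63075 = 26678/13321.
Residuals: 791/1903, -3051/1903, 2514/1903, 107/1903, -361/1903; SSR = 8616/1903.

SSR = 4.5276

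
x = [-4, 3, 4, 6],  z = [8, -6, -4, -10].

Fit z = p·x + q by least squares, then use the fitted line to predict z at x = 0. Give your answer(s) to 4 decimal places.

With design matrix M, MᵀM = [[77, 9]; [9, 4]] and Mᵀz = [-126, -12]ᵀ.
det = 77·4 − 9² = 227.
p = ((-126)·4 − 9·(-12))/227 = -396/227; q = (77·(-12) − 9·(-126))/227 = 210/227.
At x = 0: ẑ = (-396/227)·(0) + (210/227)·(1) = 210/227.

ẑ = 0.9251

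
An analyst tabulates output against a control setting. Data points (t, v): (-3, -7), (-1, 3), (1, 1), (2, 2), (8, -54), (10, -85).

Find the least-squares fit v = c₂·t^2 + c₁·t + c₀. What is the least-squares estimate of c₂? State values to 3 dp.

c₂ = -0.934

Entries of XᵀX: Σt^2·t^2 = 14195, Σt^2·t = 1493, Σt^2 = 179, Σt·t = 179, Σt = 17, Σ1 = 6.
For Xᵀv: Σt^2·v = -12007, Σt·v = -1259, Σv = -140.
So XᵀX·[c₂, c₁, c₀]ᵀ = Xᵀv: [[14195, 1493, 179]; [1493, 179, 17]; [179, 17, 6]]·[c₂, c₁, c₀]ᵀ = [-12007, -1259, -140]ᵀ.
Row-reducing yields c₂ = -104611/111984, c₁ = 250757/559920, c₀ = 152433/46660.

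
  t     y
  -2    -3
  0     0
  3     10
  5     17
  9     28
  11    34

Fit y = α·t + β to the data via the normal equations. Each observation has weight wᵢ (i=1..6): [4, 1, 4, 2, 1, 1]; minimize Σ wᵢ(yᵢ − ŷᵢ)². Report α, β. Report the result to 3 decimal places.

α = 2.863, β = 2.052

Forming MᵀWM = [[304, 34]; [34, 13]] and MᵀWy = [940, 124]ᵀ gives MᵀWM·[α, β]ᵀ = MᵀWy.
Eliminating β: 13·(row 1) − 34·(row 2) gives 2796·α = 13·940 − 34·124 = 8004, so α = 667/233.
Then β = (124 − 34·(667/233))/13 = 478/233.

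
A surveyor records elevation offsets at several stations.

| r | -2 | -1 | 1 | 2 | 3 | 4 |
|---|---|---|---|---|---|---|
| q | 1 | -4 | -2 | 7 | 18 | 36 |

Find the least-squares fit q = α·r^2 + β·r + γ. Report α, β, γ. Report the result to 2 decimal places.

α = 2.23, β = 1.29, γ = -5.20

Normal-equation sums: Σr^2·r^2 = 371, Σr^2·r = 91, Σr^2 = 35, Σr·r = 35, Σr = 7, Σ1 = 6.
And Σr^2·q = 764, Σr·q = 212, Σq = 56.
So XᵀX·[α, β, γ]ᵀ = Xᵀq: [[371, 91, 35]; [91, 35, 7]; [35, 7, 6]]·[α, β, γ]ᵀ = [764, 212, 56]ᵀ.
Row-reducing yields α = 67/30, β = 271/210, γ = -26/5.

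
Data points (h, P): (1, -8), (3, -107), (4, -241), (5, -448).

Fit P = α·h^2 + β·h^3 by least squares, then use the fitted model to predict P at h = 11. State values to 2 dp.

Normal-equation sums: Σh^2·h^2 = 963, Σh^2·h^3 = 4393, Σh^3·h^3 = 20451.
Moment sums: Σh^2·P = -16027, Σh^3·P = -74321.
So AᵀA·[α, β]ᵀ = AᵀP: [[963, 4393]; [4393, 20451]]·[α, β]ᵀ = [-16027, -74321]ᵀ.
Determinant 963·20451 − 4393² = 395864.
α = ((-16027)·20451 − 4393·(-74321))/395864 = -159503/49483; β = (963·(-74321) − 4393·(-16027))/395864 = -145564/49483.
At h = 11: P̂ = (-159503/49483)·(121) + (-145564/49483)·(1331) = -213045547/49483.

P̂ = -4305.43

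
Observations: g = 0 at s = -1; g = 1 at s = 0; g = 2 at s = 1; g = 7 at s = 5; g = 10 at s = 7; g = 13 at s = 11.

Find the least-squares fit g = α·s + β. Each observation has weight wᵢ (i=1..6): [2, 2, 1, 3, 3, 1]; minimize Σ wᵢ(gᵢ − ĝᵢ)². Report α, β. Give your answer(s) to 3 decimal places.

α = 1.175, β = 1.163

Sums needed: Σwᵢ·s·s = 346, Σwᵢ·s = 46, Σwᵢ·1 = 12.
And Σwᵢ·s·g = 460, Σwᵢ·g = 68.
So MᵀWM·[α, β]ᵀ = MᵀWg: [[346, 46]; [46, 12]]·[α, β]ᵀ = [460, 68]ᵀ.
Δ = 346·12 − 46² = 2036.
α = (460·12 − 46·68)/2036 = 598/509; β = (346·68 − 46·460)/2036 = 592/509.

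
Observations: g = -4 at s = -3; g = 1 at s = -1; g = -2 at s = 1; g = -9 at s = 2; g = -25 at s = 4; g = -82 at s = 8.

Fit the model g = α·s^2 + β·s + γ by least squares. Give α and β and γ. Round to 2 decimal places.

Forming XᵀX = [[4451, 557, 95]; [557, 95, 11]; [95, 11, 6]] and Xᵀg = [-5721, -765, -121]ᵀ gives XᵀX·[α, β, γ]ᵀ = Xᵀg.
Row-reducing yields α = -76811/73960, β = -143877/73960, γ = -5789/36980.

α = -1.04, β = -1.95, γ = -0.16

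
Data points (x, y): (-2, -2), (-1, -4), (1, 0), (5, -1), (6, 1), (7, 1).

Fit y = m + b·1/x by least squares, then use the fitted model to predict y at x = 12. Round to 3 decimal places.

ŷ = -0.654

From the data, Σ1 = 6, Σ1/x = 1/105, Σ1/x·1/x = 51557/22050.
Moment sums: Σy = -5, Σ1/x·y = 1073/210.
So AᵀA·[m, b]ᵀ = Aᵀy: [[6, 1/105]; [1/105, 51557/22050]]·[m, b]ᵀ = [-5, 1073/210]ᵀ.
Eliminating b: (51557/22050)·(row 1) − (1/105)·(row 2) gives (30934/2205)·m = (51557/22050)·(-5) − (1/105)·(1073/210) = -14381/1225, so m = -129429/154670.
Then b = ((1073/210) − (1/105)·(-129429/154670))/(51557/22050) = 33852/15467.
At x = 12: ŷ = (-129429/154670)·(1) + (33852/15467)·(1/12) = -101219/154670.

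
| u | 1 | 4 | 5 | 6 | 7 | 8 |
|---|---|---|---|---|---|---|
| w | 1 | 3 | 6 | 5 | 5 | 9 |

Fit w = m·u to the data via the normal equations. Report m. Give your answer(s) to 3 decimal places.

Compute the Gram sums: Σu·u = 191.
For Xᵀw: Σu·w = 180.
So XᵀX·[m]ᵀ = Xᵀw: [[191]]·[m]ᵀ = [180]ᵀ.
m = 180/191 = 0.942408.

m = 0.942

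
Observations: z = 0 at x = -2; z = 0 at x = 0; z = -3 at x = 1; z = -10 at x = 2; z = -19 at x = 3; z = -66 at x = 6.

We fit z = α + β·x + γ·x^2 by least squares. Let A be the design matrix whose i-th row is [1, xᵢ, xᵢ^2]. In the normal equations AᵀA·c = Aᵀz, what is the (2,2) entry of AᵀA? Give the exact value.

54

Row 2 ↔ basis x, column 2 ↔ basis x, so (AᵀA)_{2,2} = Σᵢ (x)·(x) = (-2)·(-2) + (0)·(0) + (1)·(1) + (2)·(2) + (3)·(3) + (6)·(6) = 54.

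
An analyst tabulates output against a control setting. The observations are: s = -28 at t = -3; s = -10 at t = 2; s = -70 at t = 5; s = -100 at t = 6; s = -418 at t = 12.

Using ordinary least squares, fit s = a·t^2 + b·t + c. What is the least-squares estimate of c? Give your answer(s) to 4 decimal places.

c = 0.9714

Compute the Gram sums: Σt^2·t^2 = 22754, Σt^2·t = 2050, Σt^2 = 218, Σt·t = 218, Σt = 22, Σ1 = 5.
Right-hand side: Σt^2·s = -65834, Σt·s = -5902, Σs = -626.
XᵀX·[a, b, c]ᵀ = Xᵀs becomes [[22754, 2050, 218]; [2050, 218, 22]; [218, 22, 5]]·[a, b, c]ᵀ = [-65834, -5902, -626]ᵀ.
Solving the 3×3 system (Gaussian elimination) gives a = -851/286, b = 23381/28886, c = 14030/14443.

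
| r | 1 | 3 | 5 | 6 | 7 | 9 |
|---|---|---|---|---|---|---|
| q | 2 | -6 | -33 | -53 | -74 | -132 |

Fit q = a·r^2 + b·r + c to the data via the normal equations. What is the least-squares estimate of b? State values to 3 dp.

From the data, Σr^2·r^2 = 10965, Σr^2·r = 1441, Σr^2 = 201, Σr·r = 201, Σr = 31, Σ1 = 6.
For Aᵀq: Σr^2·q = -17103, Σr·q = -2205, Σq = -296.
AᵀA·[a, b, c]ᵀ = Aᵀq becomes [[10965, 1441, 201]; [1441, 201, 31]; [201, 31, 6]]·[a, b, c]ᵀ = [-17103, -2205, -296]ᵀ.
Row-reducing yields a = -461/231, b = 1203/385, c = 1591/1155.

b = 3.125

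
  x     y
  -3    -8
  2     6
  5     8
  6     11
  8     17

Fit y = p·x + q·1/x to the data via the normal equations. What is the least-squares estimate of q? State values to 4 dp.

Normal-equation sums: Σx·x = 138, Σx·1/x = 5, Σ1/x·1/x = 6401/14400.
For Mᵀy: Σx·y = 278, Σ1/x·y = 449/40.
MᵀM·[p, q]ᵀ = Mᵀy becomes [[138, 5]; [5, 6401/14400]]·[p, q]ᵀ = [278, 449/40]ᵀ.
det = 138·(6401/14400) − 5² = 87223/2400.
p = (278·(6401/14400) − 5·(449/40))/(87223/2400) = 485639/261669; q = (138·(449/40) − 5·278)/(87223/2400) = 381720/87223.

q = 4.3764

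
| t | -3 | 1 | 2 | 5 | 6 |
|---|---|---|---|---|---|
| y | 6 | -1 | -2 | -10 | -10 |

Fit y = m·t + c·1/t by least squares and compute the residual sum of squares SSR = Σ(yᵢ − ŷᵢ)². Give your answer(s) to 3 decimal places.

Entries of XᵀX: Σt·t = 75, Σt·1/t = 5, Σ1/t·1/t = 643/450.
For Xᵀy: Σt·y = -133, Σ1/t·y = -23/3.
Normal equations: [[75, 5]; [5, 643/450]]·[m, c]ᵀ = [-133, -23/3]ᵀ.
Determinant 75·(643/450) − 5² = 493/6.
m = ((-133)·(643/450) − 5·(-23/3))/(493/6) = -68269/36975; c = (75·(-23/3) − 5·(-133))/(493/6) = 540/493.
Residuals: 10181/12325, -9206/36975, 42338/36975, -7301/7395, 11038/12325; SSR = 141698/36975.

SSR = 3.832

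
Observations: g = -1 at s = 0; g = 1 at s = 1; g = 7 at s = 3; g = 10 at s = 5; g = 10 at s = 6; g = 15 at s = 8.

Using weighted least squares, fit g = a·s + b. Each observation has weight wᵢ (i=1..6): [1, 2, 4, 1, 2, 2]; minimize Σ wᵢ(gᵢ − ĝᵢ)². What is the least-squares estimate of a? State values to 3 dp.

From the data, Σwᵢ·s·s = 263, Σwᵢ·s = 47, Σwᵢ·1 = 12.
Moment sums: Σwᵢ·s·g = 496, Σwᵢ·g = 89.
Normal equations: [[263, 47]; [47, 12]]·[a, b]ᵀ = [496, 89]ᵀ.
det = 263·12 − 47² = 947.
a = (496·12 − 47·89)/947 = 1769/947; b = (263·89 − 47·496)/947 = 95/947.

a = 1.868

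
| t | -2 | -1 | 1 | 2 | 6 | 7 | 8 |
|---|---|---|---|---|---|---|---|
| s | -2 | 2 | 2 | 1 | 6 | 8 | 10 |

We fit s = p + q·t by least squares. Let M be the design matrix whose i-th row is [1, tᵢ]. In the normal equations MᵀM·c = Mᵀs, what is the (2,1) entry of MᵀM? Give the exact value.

Row 2 ↔ basis t, column 1 ↔ basis 1, so (MᵀM)_{2,1} = Σᵢ t = (-2)·(1) + (-1)·(1) + (1)·(1) + (2)·(1) + (6)·(1) + (7)·(1) + (8)·(1) = 21.

21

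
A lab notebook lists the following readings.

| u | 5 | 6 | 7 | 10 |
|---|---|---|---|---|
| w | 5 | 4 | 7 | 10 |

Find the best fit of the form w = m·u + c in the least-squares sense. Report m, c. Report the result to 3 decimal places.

m = 1.143, c = -1.500

MᵀM·[m, c]ᵀ = Mᵀw reads: 210·m + 28·c = 198;  28·m + 4·c = 26.
Eliminating c: 4·(row 1) − 28·(row 2) gives 56·m = 4·198 − 28·26 = 64, so m = 8/7.
Then c = (26 − 28·(8/7))/4 = -3/2.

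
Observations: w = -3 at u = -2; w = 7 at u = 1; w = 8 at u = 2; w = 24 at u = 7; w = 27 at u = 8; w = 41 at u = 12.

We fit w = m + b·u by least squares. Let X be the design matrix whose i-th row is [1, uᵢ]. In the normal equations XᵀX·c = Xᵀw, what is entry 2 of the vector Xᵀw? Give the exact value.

Entry 2 ↔ basis u, so (Xᵀw)_{2} = Σᵢ (u)·wᵢ = (-2)·(-3) + (1)·(7) + (2)·(8) + (7)·(24) + (8)·(27) + (12)·(41) = 905.

905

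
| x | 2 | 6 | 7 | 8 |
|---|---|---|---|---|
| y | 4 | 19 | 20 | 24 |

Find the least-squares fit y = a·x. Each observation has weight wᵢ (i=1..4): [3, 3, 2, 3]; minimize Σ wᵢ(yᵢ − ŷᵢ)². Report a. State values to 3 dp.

a = 2.980

The normal system AᵀWA·[a]ᵀ = AᵀWy is [[410]]·[a]ᵀ = [1222]ᵀ.
a = 1222/410 = 2.98049.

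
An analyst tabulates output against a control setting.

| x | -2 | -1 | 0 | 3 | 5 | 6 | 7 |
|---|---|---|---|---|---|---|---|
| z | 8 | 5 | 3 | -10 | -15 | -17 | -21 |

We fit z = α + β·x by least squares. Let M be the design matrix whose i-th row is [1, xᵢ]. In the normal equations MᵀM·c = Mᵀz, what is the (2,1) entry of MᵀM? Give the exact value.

18

Row 2 ↔ basis x, column 1 ↔ basis 1, so (MᵀM)_{2,1} = Σᵢ x = (-2)·(1) + (-1)·(1) + (0)·(1) + (3)·(1) + (5)·(1) + (6)·(1) + (7)·(1) = 18.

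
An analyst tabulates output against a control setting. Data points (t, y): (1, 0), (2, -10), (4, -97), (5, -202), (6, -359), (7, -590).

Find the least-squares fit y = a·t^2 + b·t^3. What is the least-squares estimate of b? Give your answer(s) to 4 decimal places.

b = -1.9872

From the data, Σt^2·t^2 = 4595, Σt^2·t^3 = 28765, Σt^3·t^3 = 184091.
And Σt^2·y = -48476, Σt^3·y = -311452.
Eliminating b: 184091·(row 1) − 28765·(row 2) gives 18472920·a = 184091·(-48476) − 28765·(-311452) = 34921464, so a = 1455061/769705.
Then b = ((-311452) − 28765·(1455061/769705))/184091 = -305915/153941.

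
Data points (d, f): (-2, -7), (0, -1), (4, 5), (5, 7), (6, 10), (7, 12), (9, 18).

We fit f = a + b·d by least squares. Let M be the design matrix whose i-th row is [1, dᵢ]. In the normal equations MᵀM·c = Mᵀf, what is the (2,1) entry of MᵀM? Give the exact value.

29

Row 2 ↔ basis d, column 1 ↔ basis 1, so (MᵀM)_{2,1} = Σᵢ d = (-2)·(1) + (0)·(1) + (4)·(1) + (5)·(1) + (6)·(1) + (7)·(1) + (9)·(1) = 29.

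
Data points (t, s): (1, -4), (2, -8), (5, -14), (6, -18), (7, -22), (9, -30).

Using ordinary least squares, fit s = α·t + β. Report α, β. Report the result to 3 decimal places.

α = -3.087, β = -0.565

The normal equations are: 196·α + 30·β = -622;  30·α + 6·β = -96.
Δ = 196·6 − 30² = 276.
α = ((-622)·6 − 30·(-96))/276 = -71/23; β = (196·(-96) − 30·(-622))/276 = -13/23.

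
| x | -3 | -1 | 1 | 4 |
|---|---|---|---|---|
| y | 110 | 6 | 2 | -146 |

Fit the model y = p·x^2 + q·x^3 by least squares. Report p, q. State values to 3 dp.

p = 3.081, q = -3.050

Sums needed: Σx^2·x^2 = 339, Σx^2·x^3 = 781, Σx^3·x^3 = 4827.
And Σx^2·y = -1338, Σx^3·y = -12318.
Determinant 339·4827 − 781² = 1026392.
p = ((-1338)·4827 − 781·(-12318))/1026392 = 395229/128299; q = (339·(-12318) − 781·(-1338))/1026392 = -391353/128299.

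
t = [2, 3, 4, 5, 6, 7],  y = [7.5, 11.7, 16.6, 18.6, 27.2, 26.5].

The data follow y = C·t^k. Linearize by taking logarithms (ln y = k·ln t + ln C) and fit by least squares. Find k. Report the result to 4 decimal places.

Let Y = ln y. Fitting Y = k·ln t + ln C by least squares:
Over the data: Σln t = 8.5252, Σ(ln t)² = 13.1965, Σln y = 16.7874, Σln t·ln y = 24.9937.
Normal system: [[13.1965, 8.5252]; [8.5252, 6]]·[k, ln C]ᵀ = [24.9937, 16.7874]ᵀ.
Δ = 13.1965·6 − (8.5252)² = 6.5005; k = (24.9937·6 − 8.5252·16.7874)/6.5005 = 1.05324, ln C = (13.1965·16.7874 − 8.5252·24.9937)/6.5005 = 1.30140.

k = 1.0532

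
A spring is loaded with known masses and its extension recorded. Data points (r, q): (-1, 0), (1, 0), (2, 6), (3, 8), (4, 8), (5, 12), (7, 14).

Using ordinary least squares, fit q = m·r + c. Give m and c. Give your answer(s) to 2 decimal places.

m = 1.95, c = 1.00

Entries of XᵀX: Σr·r = 105, Σr = 21, Σ1 = 7.
For Xᵀq: Σr·q = 226, Σq = 48.
Determinant 105·7 − 21² = 294.
m = (226·7 − 21·48)/294 = 41/21; c = (105·48 − 21·226)/294 = 1.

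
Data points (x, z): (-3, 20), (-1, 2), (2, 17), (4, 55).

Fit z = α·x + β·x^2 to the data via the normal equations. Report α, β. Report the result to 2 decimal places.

The normal system AᵀA·[α, β]ᵀ = Aᵀz is [[30, 44]; [44, 354]]·[α, β]ᵀ = [192, 1130]ᵀ.
Δ = 30·354 − 44² = 8684.
α = (192·354 − 44·1130)/8684 = 4562/2171; β = (30·1130 − 44·192)/8684 = 6363/2171.

α = 2.10, β = 2.93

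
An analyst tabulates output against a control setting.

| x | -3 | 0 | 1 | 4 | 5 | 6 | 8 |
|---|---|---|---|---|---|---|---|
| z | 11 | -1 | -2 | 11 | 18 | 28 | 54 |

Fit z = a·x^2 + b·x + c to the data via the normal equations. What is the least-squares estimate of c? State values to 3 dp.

Forming AᵀA = [[6355, 891, 151]; [891, 151, 21]; [151, 21, 7]] and Aᵀz = [5187, 699, 119]ᵀ gives AᵀA·[a, b, c]ᵀ = Aᵀz.
Inverting the 3×3 Gram matrix, [a, b, c]ᵀ = [141337/141321, -51416/47107, -183640/141321]ᵀ.

c = -1.299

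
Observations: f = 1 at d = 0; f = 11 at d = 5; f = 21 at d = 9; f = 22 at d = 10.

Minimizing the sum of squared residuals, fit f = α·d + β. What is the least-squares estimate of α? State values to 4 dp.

Compute the Gram sums: Σd·d = 206, Σd = 24, Σ1 = 4.
Moment sums: Σd·f = 464, Σf = 55.
So MᵀM·[α, β]ᵀ = Mᵀf: [[206, 24]; [24, 4]]·[α, β]ᵀ = [464, 55]ᵀ.
Δ = 206·4 − 24² = 248.
α = (464·4 − 24·55)/248 = 67/31; β = (206·55 − 24·464)/248 = 97/124.

α = 2.1613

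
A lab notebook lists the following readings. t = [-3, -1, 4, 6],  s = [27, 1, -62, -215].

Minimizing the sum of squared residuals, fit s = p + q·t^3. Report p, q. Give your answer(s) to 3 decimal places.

p = 0.476, q = -0.996

Setting ∂/∂p … = 0 gives: 4·p + 252·q = -249;  252·p + 51482·q = -51138.
Determinant 4·51482 − 252² = 142424.
p = ((-249)·51482 − 252·(-51138))/142424 = 33879/71212; q = (4·(-51138) − 252·(-249))/142424 = -35451/35606.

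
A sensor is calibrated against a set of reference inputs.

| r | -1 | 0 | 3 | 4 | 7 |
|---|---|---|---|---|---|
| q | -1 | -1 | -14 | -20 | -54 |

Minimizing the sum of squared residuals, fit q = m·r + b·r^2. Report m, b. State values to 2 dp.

Forming XᵀX = [[75, 433]; [433, 2739]] and Xᵀq = [-499, -3093]ᵀ gives XᵀX·[m, b]ᵀ = Xᵀq.
Determinant 75·2739 − 433² = 17936.
m = ((-499)·2739 − 433·(-3093))/17936 = -6873/4484; b = (75·(-3093) − 433·(-499))/17936 = -3977/4484.

m = -1.53, b = -0.89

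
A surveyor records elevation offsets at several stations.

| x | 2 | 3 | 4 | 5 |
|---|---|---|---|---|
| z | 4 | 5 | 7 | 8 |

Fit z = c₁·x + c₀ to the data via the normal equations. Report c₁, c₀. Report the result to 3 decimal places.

c₁ = 1.400, c₀ = 1.100

Normal-equation sums: Σx·x = 54, Σx = 14, Σ1 = 4.
For Mᵀz: Σx·z = 91, Σz = 24.
Δ = 54·4 − 14² = 20.
c₁ = (91·4 − 14·24)/20 = 7/5; c₀ = (54·24 − 14·91)/20 = 11/10.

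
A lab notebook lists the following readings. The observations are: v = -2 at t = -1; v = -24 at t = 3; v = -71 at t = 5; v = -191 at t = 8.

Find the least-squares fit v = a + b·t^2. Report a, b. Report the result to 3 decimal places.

a = 2.573, b = -3.013

With design matrix X, XᵀX = [[4, 99]; [99, 4803]] and Xᵀv = [-288, -14217]ᵀ.
Eliminating b: 4803·(row 1) − 99·(row 2) gives 9411·a = 4803·(-288) − 99·(-14217) = 24219, so a = 8073/3137.
Then b = ((-14217) − 99·(8073/3137))/4803 = -9452/3137.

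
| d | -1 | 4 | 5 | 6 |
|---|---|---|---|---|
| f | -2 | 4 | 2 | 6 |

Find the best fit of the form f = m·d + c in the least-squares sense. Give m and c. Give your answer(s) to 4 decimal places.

m = 1.0000, c = -1.0000

The normal system XᵀX·[m, c]ᵀ = Xᵀf is [[78, 14]; [14, 4]]·[m, c]ᵀ = [64, 10]ᵀ.
det = 78·4 − 14² = 116.
m = (64·4 − 14·10)/116 = 1; c = (78·10 − 14·64)/116 = -1.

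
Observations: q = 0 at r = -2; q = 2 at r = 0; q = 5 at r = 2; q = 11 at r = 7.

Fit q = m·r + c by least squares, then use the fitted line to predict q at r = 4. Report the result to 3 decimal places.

q̂ = 7.291

Sums needed: Σr·r = 57, Σr = 7, Σ1 = 4.
And Σr·q = 87, Σq = 18.
Determinant 57·4 − 7² = 179.
m = (87·4 − 7·18)/179 = 222/179; c = (57·18 − 7·87)/179 = 417/179.
At r = 4: q̂ = (222/179)·(4) + (417/179)·(1) = 1305/179.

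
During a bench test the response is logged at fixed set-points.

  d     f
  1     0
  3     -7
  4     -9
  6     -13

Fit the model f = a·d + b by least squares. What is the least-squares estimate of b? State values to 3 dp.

b = 1.769

Sums needed: Σd·d = 62, Σd = 14, Σ1 = 4.
For Aᵀf: Σd·f = -135, Σf = -29.
Normal equations: [[62, 14]; [14, 4]]·[a, b]ᵀ = [-135, -29]ᵀ.
Determinant 62·4 − 14² = 52.
a = ((-135)·4 − 14·(-29))/52 = -67/26; b = (62·(-29) − 14·(-135))/52 = 23/13.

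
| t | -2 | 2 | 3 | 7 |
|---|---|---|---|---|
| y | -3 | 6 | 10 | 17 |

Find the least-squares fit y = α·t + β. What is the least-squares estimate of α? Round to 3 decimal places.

The normal system AᵀA·[α, β]ᵀ = Aᵀy is [[66, 10]; [10, 4]]·[α, β]ᵀ = [167, 30]ᵀ.
det = 66·4 − 10² = 164.
α = (167·4 − 10·30)/164 = 92/41; β = (66·30 − 10·167)/164 = 155/82.

α = 2.244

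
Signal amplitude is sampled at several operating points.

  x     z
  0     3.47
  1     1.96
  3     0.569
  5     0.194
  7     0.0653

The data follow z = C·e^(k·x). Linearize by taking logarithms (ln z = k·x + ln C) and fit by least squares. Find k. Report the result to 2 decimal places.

k = -0.57

With ln zᵢ as the transformed response and xᵢ as the regressor:
XᵀX = [[84.0000, 16.0000]; [16.0000, 5]], rhs = [-28.3195, -3.0154]ᵀ  (here Σx = 16.0000, Σ(x)² = 84.0000, Σln z = -3.0154, Σx·ln z = -28.3195).
Slope k = (n·Σx·ln z − Σx·Σln z)/(n·Σ(x)² − (Σx)²) = (5·-28.3195 − 16.0000·-3.0154)/164.0000 = -0.56921; ln C = (Σln z − k·Σx)/n = 1.21839.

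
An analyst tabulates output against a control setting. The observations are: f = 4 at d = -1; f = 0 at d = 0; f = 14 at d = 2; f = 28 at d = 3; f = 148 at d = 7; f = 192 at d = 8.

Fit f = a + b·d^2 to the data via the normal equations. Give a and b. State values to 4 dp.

a = 1.0437, b = 2.9901

Compute the Gram sums: Σ1 = 6, Σd^2 = 127, Σd^2·d^2 = 6595.
And Σf = 386, Σd^2·f = 19852.
Determinant 6·6595 − 127² = 23441.
a = (386·6595 − 127·19852)/23441 = 24466/23441; b = (6·19852 − 127·386)/23441 = 70090/23441.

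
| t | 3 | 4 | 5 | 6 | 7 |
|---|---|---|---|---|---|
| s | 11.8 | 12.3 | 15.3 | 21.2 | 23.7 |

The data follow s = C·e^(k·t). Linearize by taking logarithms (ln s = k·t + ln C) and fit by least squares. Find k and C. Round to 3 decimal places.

Linearized form: ln s = k·t + ln C. From the 5 transformed points,
Over the data: Σt = 25.0000, Σ(t)² = 135.0000, Σln s = 13.9250, Σt·ln s = 71.5643.
Normal system: [[135.0000, 25.0000]; [25.0000, 5]]·[k, ln C]ᵀ = [71.5643, 13.9250]ᵀ.
Solving (det = 50.0000): k = 0.19392, ln C = 1.81543, so C = exp(1.81543) = 6.14371.

k = 0.194, C = 6.144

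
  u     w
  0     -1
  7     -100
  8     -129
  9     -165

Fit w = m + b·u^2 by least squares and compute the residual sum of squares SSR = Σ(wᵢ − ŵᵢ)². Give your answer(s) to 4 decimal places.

SSR = 1.5743

Compute the Gram sums: Σ1 = 4, Σu^2 = 194, Σu^2·u^2 = 13058.
Moment sums: Σw = -395, Σu^2·w = -26521.
Normal equations: [[4, 194]; [194, 13058]]·[m, b]ᵀ = [-395, -26521]ᵀ.
Determinant 4·13058 − 194² = 14596.
m = ((-395)·13058 − 194·(-26521))/14596 = -3209/3649; b = (4·(-26521) − 194·(-395))/14596 = -14727/7298.
Residuals: -440/3649, -1759/7298, 3752/3649, -4865/7298; SSR = 11489/7298.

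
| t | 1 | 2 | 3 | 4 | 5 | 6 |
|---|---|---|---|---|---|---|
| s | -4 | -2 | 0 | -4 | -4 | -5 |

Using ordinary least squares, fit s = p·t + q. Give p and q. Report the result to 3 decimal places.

With design matrix M, MᵀM = [[91, 21]; [21, 6]] and Mᵀs = [-74, -19]ᵀ.
Δ = 91·6 − 21² = 105.
p = ((-74)·6 − 21·(-19))/105 = -3/7; q = (91·(-19) − 21·(-74))/105 = -5/3.

p = -0.429, q = -1.667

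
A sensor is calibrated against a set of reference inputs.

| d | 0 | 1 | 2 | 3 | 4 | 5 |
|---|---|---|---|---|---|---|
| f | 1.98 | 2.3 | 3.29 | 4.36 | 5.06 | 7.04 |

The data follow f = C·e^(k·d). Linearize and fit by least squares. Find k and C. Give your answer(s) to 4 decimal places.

Taking logs, ln f = k·d + ln C, so regress ln f on d.
Σd = 15.0000, Σ(d)² = 55.0000, Σln f = 7.7523, Σd·ln f = 23.8756.
Normal system: [[55.0000, 15.0000]; [15.0000, 6]]·[k, ln C]ᵀ = [23.8756, 7.7523]ᵀ.
Slope k = (n·Σd·ln f − Σd·Σln f)/(n·Σ(d)² − (Σd)²) = (6·23.8756 − 15.0000·7.7523)/105.0000 = 0.25684; ln C = (Σln f − k·Σd)/n = 0.64995, so C = exp(0.64995) = 1.91544.

k = 0.2568, C = 1.9154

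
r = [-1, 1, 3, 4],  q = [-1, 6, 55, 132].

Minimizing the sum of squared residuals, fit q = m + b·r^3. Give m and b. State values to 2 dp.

m = 2.02, b = 2.02

Compute the Gram sums: Σ1 = 4, Σr^3 = 91, Σr^3·r^3 = 4827.
Moment sums: Σq = 192, Σr^3·q = 9940.
Normal equations: [[4, 91]; [91, 4827]]·[m, b]ᵀ = [192, 9940]ᵀ.
det = 4·4827 − 91² = 11027.
m = (192·4827 − 91·9940)/11027 = 22244/11027; b = (4·9940 − 91·192)/11027 = 22288/11027.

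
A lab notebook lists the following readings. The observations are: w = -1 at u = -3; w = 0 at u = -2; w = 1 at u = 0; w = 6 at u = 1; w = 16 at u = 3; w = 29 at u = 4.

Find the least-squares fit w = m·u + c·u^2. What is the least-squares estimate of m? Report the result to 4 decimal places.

Normal-equation sums: Σu·u = 39, Σu·u^2 = 57, Σu^2·u^2 = 435.
And Σu·w = 173, Σu^2·w = 605.
Normal equations: [[39, 57]; [57, 435]]·[m, c]ᵀ = [173, 605]ᵀ.
det = 39·435 − 57² = 13716.
m = (173·435 − 57·605)/13716 = 755/254; c = (39·605 − 57·173)/13716 = 763/762.

m = 2.9724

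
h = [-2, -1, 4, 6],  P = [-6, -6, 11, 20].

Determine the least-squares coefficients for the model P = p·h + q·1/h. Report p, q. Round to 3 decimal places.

The normal system AᵀA·[p, q]ᵀ = AᵀP is [[57, 4]; [4, 193/144]]·[p, q]ᵀ = [182, 181/12]ᵀ.
Determinant 57·(193/144) − 4² = 2899/48.
p = (182·(193/144) − 4·(181/12))/(2899/48) = 26438/8697; q = (57·(181/12) − 4·182)/(2899/48) = 6324/2899.

p = 3.040, q = 2.181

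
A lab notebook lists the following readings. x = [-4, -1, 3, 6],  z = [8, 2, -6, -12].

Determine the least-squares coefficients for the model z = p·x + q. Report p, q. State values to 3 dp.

Forming AᵀA = [[62, 4]; [4, 4]] and Aᵀz = [-124, -8]ᵀ gives AᵀA·[p, q]ᵀ = Aᵀz.
Eliminating q: 4·(row 1) − 4·(row 2) gives 232·p = 4·(-124) − 4·(-8) = -464, so p = -2.
Then q = ((-8) − 4·(-2))/4 = 0.

p = -2.000, q = 0.000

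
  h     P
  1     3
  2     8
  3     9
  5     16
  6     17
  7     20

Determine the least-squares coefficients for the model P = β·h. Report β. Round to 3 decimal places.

β = 2.968

With design matrix X, XᵀX = [[124]] and XᵀP = [368]ᵀ.
Hence β = 368 / 124 ≈ 2.96774.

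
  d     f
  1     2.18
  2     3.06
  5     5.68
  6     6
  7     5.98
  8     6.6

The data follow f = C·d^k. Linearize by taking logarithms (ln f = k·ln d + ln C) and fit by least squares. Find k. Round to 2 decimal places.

With ln fᵢ as the transformed response and ln dᵢ as the regressor:
Σln d = 8.1197, Σ(ln d)² = 14.3918, Σln f = 9.1019, Σln d·ln f = 14.1853.
Equations: 14.3918·k + 8.1197·ln C = 14.1853;  8.1197·k + 6·ln C = 9.1019.
Solving (det = 20.4213): k = 0.54878, ln C = 0.77433.

k = 0.55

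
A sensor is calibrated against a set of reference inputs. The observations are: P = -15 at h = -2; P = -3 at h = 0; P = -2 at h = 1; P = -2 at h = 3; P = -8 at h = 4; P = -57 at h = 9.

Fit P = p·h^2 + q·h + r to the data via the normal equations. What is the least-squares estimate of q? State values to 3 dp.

q = 3.355

Forming MᵀM = [[6915, 813, 111]; [813, 111, 15]; [111, 15, 6]] and MᵀP = [-4825, -523, -87]ᵀ gives MᵀM·[p, q, r]ᵀ = MᵀP.
Solving the 3×3 system (Gaussian elimination) gives p = -433/420, q = 1409/420, r = -267/70.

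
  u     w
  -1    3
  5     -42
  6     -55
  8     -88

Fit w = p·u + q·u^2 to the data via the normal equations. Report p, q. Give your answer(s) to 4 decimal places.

p = -3.9234, q = -0.8834

Setting ∂/∂p … = 0 gives: 126·p + 852·q = -1247;  852·p + 6018·q = -8659.
det = 126·6018 − 852² = 32364.
p = ((-1247)·6018 − 852·(-8659))/32364 = -21163/5394; q = (126·(-8659) − 852·(-1247))/32364 = -4765/5394.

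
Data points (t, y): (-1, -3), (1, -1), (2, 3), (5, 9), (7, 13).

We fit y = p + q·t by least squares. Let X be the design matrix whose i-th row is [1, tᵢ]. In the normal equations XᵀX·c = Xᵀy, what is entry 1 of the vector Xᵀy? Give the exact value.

Entry 1 ↔ basis 1, so (Xᵀy)_{1} = Σᵢ yᵢ = (1)·(-3) + (1)·(-1) + (1)·(3) + (1)·(9) + (1)·(13) = 21.

21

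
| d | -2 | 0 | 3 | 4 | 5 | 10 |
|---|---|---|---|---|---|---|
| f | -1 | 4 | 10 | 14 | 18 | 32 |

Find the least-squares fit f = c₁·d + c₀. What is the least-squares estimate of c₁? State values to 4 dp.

Entries of AᵀA: Σd·d = 154, Σd = 20, Σ1 = 6.
For Aᵀf: Σd·f = 498, Σf = 77.
det = 154·6 − 20² = 524.
c₁ = (498·6 − 20·77)/524 = 362/131; c₀ = (154·77 − 20·498)/524 = 949/262.

c₁ = 2.7634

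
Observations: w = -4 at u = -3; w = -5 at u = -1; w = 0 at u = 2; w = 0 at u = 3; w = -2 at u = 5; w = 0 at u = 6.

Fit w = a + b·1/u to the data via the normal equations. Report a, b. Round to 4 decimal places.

a = -1.7511, b = 3.7012

Setting ∂/∂a … = 0 gives: 6·a + (-2/15)·b = -11;  (-2/15)·a + (77/50)·b = 89/15.
Determinant 6·(77/50) − (-2/15)² = 83/9.
a = ((-11)·(77/50) − (-2/15)·(89/15))/(83/9) = -7267/4150; b = (6·(89/15) − (-2/15)·(-11))/(83/9) = 1536/415.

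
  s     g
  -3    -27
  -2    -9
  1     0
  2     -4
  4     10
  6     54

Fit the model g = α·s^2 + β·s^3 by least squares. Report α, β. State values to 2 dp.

Sums needed: Σs^2·s^2 = 1666, Σs^2·s^3 = 8558, Σs^3·s^3 = 51610.
Moment sums: Σs^2·g = 1809, Σs^3·g = 13073.
Normal equations: [[1666, 8558]; [8558, 51610]]·[α, β]ᵀ = [1809, 13073]ᵀ.
Δ = 1666·51610 − 8558² = 12742896.
α = (1809·51610 − 8558·13073)/12742896 = -4629061/3185724; β = (1666·13073 − 8558·1809)/12742896 = 1574549/3185724.

α = -1.45, β = 0.49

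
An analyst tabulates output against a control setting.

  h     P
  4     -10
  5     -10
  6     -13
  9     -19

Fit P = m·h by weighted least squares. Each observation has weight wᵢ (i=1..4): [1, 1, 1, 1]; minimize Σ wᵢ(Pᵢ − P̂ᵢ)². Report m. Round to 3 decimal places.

m = -2.146

With design matrix X, XᵀWX = [[158]] and XᵀWP = [-339]ᵀ.
m = (-339)/158 = -2.14557.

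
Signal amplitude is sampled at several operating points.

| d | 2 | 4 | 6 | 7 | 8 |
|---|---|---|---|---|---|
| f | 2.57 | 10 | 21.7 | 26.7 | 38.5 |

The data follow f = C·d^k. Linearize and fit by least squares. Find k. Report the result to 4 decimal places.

k = 1.9189

Linearized form: ln f = k·ln d + ln C. From the 5 transformed points,
Sums: Σln d = 7.8966, Σ(ln d)² = 13.7233, Σln f = 13.2591, Σln d·ln f = 23.3431.
Normal system: [[13.7233, 7.8966]; [7.8966, 5]]·[k, ln C]ᵀ = [23.3431, 13.2591]ᵀ.
Solving (det = 6.2610): k = 1.91890, ln C = -0.37871.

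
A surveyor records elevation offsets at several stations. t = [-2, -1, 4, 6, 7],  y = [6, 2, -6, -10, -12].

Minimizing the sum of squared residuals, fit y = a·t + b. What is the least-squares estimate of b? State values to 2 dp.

b = 1.28

Compute the Gram sums: Σt·t = 106, Σt = 14, Σ1 = 5.
Right-hand side: Σt·y = -182, Σy = -20.
AᵀA·[a, b]ᵀ = Aᵀy becomes [[106, 14]; [14, 5]]·[a, b]ᵀ = [-182, -20]ᵀ.
Determinant 106·5 − 14² = 334.
a = ((-182)·5 − 14·(-20))/334 = -315/167; b = (106·(-20) − 14·(-182))/334 = 214/167.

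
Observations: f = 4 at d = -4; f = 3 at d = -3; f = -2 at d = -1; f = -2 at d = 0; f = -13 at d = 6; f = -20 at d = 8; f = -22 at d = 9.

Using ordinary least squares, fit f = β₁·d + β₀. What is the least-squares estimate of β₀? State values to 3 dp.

The normal system AᵀA·[β₁, β₀]ᵀ = Aᵀf is [[207, 15]; [15, 7]]·[β₁, β₀]ᵀ = [-459, -52]ᵀ.
Δ = 207·7 − 15² = 1224.
β₁ = ((-459)·7 − 15·(-52))/1224 = -811/408; β₀ = (207·(-52) − 15·(-459))/1224 = -431/136.

β₀ = -3.169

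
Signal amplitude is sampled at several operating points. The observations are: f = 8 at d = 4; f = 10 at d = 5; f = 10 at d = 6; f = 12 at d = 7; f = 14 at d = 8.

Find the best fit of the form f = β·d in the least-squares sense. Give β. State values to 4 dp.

With design matrix A, AᵀA = [[190]] and Aᵀf = [338]ᵀ.
Hence β = 338 / 190 ≈ 1.77895.

β = 1.7789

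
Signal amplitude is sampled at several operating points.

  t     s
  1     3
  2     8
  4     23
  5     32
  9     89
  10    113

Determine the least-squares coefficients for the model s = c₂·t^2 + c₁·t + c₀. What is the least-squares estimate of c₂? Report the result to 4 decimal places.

c₂ = 0.9696

Normal-equation sums: Σt^2·t^2 = 17459, Σt^2·t = 1927, Σt^2 = 227, Σt·t = 227, Σt = 31, Σ1 = 6.
And Σt^2·s = 19712, Σt·s = 2202, Σs = 268.
Normal equations: [[17459, 1927, 227]; [1927, 227, 31]; [227, 31, 6]]·[c₂, c₁, c₀]ᵀ = [19712, 2202, 268]ᵀ.
Solving the 3×3 system (Gaussian elimination) gives c₂ = 70103/72300, c₁ = 3725/2892, c₀ = 8002/6025.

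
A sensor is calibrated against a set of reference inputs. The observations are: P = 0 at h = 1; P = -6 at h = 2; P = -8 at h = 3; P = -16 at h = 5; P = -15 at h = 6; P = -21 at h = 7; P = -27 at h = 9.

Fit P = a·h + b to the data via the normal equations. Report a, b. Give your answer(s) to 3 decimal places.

Sums needed: Σh·h = 205, Σh = 33, Σ1 = 7.
For XᵀP: Σh·P = -596, ΣP = -93.
Normal equations: [[205, 33]; [33, 7]]·[a, b]ᵀ = [-596, -93]ᵀ.
Determinant 205·7 − 33² = 346.
a = ((-596)·7 − 33·(-93))/346 = -1103/346; b = (205·(-93) − 33·(-596))/346 = 603/346.

a = -3.188, b = 1.743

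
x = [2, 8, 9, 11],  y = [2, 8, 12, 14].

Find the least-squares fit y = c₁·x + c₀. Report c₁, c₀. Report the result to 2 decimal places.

Entries of AᵀA: Σx·x = 270, Σx = 30, Σ1 = 4.
Moment sums: Σx·y = 330, Σy = 36.
Determinant 270·4 − 30² = 180.
c₁ = (330·4 − 30·36)/180 = 4/3; c₀ = (270·36 − 30·330)/180 = -1.

c₁ = 1.33, c₀ = -1.00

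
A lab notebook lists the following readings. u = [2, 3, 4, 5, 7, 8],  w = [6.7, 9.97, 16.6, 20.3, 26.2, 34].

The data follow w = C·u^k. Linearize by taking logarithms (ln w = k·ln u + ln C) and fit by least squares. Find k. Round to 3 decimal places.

k = 1.154

With ln wᵢ as the transformed response and ln uᵢ as the regressor:
AᵀA = [[14.3101, 8.8128]; [8.8128, 6]], rhs = [26.2726, 16.8138]ᵀ  (here Σln u = 8.8128, Σ(ln u)² = 14.3101, Σln w = 16.8138, Σln u·ln w = 26.2726).
Δ = 14.3101·6 − (8.8128)² = 8.1947; k = (26.2726·6 − 8.8128·16.8138)/8.1947 = 1.15415, ln C = (14.3101·16.8138 − 8.8128·26.2726)/8.1947 = 1.10708.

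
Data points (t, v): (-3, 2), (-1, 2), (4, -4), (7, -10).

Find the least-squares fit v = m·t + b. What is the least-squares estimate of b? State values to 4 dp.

b = -0.3665

The normal system XᵀX·[m, b]ᵀ = Xᵀv is [[75, 7]; [7, 4]]·[m, b]ᵀ = [-94, -10]ᵀ.
Determinant 75·4 − 7² = 251.
m = ((-94)·4 − 7·(-10))/251 = -306/251; b = (75·(-10) − 7·(-94))/251 = -92/251.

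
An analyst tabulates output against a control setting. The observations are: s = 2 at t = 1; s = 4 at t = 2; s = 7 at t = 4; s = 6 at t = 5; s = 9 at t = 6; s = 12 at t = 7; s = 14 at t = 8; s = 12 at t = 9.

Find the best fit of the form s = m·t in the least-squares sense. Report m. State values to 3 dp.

m = 1.543

With design matrix X, XᵀX = [[276]] and Xᵀs = [426]ᵀ.
m = 426/276 = 1.54348.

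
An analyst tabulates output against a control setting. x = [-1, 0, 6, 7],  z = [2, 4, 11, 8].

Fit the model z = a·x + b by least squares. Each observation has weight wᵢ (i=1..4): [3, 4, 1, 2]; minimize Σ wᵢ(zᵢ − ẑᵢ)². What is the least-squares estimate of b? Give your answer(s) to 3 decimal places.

Setting ∂/∂a … = 0 gives: 137·a + 17·b = 172;  17·a + 10·b = 49.
(Σwᵢ·x·x = 137, Σwᵢ·x = 17, Σwᵢ·1 = 10, Σwᵢ·x·z = 172, Σwᵢ·z = 49.)
det = 137·10 − 17² = 1081.
a = (172·10 − 17·49)/1081 = 887/1081; b = (137·49 − 17·172)/1081 = 3789/1081.

b = 3.505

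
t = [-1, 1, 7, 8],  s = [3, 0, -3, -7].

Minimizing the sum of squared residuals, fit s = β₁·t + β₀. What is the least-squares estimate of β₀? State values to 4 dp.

β₀ = 1.6809

The normal system XᵀX·[β₁, β₀]ᵀ = Xᵀs is [[115, 15]; [15, 4]]·[β₁, β₀]ᵀ = [-80, -7]ᵀ.
Determinant 115·4 − 15² = 235.
β₁ = ((-80)·4 − 15·(-7))/235 = -43/47; β₀ = (115·(-7) − 15·(-80))/235 = 79/47.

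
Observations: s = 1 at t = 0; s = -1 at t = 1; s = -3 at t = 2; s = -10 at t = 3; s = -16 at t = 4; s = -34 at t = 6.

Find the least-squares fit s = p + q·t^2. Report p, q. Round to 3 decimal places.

Setting ∂/∂p … = 0 gives: 6·p + 66·q = -63;  66·p + 1650·q = -1583.
(Σ1 = 6, Σt^2 = 66, Σt^2·t^2 = 1650, Σs = -63, Σt^2·s = -1583.)
det = 6·1650 − 66² = 5544.
p = ((-63)·1650 − 66·(-1583))/5544 = 2/21; q = (6·(-1583) − 66·(-63))/5544 = -445/462.

p = 0.095, q = -0.963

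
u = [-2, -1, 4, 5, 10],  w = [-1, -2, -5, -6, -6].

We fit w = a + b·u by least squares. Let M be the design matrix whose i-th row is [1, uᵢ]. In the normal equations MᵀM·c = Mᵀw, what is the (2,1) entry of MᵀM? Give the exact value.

16

Row 2 ↔ basis u, column 1 ↔ basis 1, so (MᵀM)_{2,1} = Σᵢ u = (-2)·(1) + (-1)·(1) + (4)·(1) + (5)·(1) + (10)·(1) = 16.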